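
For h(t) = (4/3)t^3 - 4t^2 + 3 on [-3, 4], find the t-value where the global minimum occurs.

Differentiating, h'(t) = 4t^2 - 8t; which vanishes at t = 0 and t = 2.
Compare values at every candidate in [-3, 4]: h(-3) = -69, h(0) = 3, h(2) = -7/3, h(4) = 73/3.
The minimum over the interval is -69, attained at t = -3.

-3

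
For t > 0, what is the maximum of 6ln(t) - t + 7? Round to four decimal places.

h'(t) = 6/t − 1 = 0 gives t = 6.
h''(t) = -6/t², which is negative for t > 0, so this is a local maximum.
h(6) = 6·ln(6) - 6 + 7 ≈ 11.7506.

11.7506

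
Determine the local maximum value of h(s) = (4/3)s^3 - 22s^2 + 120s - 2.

h'(s) = 4s^2 - 44s + 120 = 0 at s = 5, 6.
h''(s) = 8s - 44. h''(5) = -4 < 0 ⇒ local maximum; h''(6) = 4 > 0 ⇒ local minimum.
The local maximum is h(5) = 644/3.

644/3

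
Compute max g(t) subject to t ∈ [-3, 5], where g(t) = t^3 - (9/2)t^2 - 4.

Differentiating, g'(t) = 3t^2 - 9t; which vanishes at t = 0 and t = 3.
Evaluating at the critical points and endpoints: g(-3) = -143/2,  g(0) = -4,  g(3) = -35/2,  g(5) = 17/2.
So the maximum is g(5) = 17/2.

17/2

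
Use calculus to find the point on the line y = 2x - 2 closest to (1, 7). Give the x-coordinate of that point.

19/5

Minimize D(x)^2 = (x - 1)^2 + (2x - 9)^2.
d/dx[D^2] = 2(x - 1) + 2·2·(2x - 9) = 0 ⇒ x = 19/5.
Then y = 28/5 and the distance is √(49/5) ≈ 3.1305.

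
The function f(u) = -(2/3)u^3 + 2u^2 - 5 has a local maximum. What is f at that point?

-7/3

f'(u) = -2u^2 + 4u. Setting f'(u) = 0 gives u ∈ {0, 2}.
f''(u) = -4u + 4. f''(0) = 4 > 0 ⇒ local minimum; f''(2) = -4 < 0 ⇒ local maximum.
The local maximum is f(2) = -7/3.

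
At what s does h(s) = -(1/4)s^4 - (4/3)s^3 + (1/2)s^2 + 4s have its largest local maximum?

-4

Critical points: h'(s) = -s^3 - 4s^2 + s + 4 vanishes at s = -4, -1, 1.
Second-derivative test with h''(s) = -3s^2 - 8s + 1: h''(-4) = -15 < 0 ⇒ local maximum; h''(-1) = 6 > 0 ⇒ local minimum; h''(1) = -10 < 0 ⇒ local maximum.
Thus h has its largest local maximum at s = -4, with value 40/3.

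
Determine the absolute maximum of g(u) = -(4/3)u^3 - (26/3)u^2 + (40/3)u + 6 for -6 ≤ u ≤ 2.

g'(u) = -4u^2 - (52/3)u + 40/3, which vanishes at u = -5 and u = 2/3.
Evaluating at the critical points and endpoints: g(-6) = -98,  g(-5) = -332/3,  g(2/3) = 862/81,  g(2) = -38/3.
Hence the absolute maximum is 862/81 at u = 2/3.

862/81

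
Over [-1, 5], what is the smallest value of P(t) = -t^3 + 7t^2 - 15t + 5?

The derivative is -3t^2 + 14t - 15, which vanishes at t = 5/3 and t = 3.
Compare values at every candidate in [-1, 5]: P(-1) = 28, P(5/3) = -140/27, P(3) = -4, P(5) = -20.
The minimum over the interval is -20, attained at t = 5.

-20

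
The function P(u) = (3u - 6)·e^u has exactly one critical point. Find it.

By the product rule, P'(u) = (3u - 3)·e^u. Since e^u > 0, the only critical point is u = 1.
P''(1) has the same sign as 3 > 0, so this is a local minimum.
P(1) = (-3)·e^(1) ≈ -8.1548.

1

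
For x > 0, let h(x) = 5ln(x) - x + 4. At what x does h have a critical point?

h'(x) = 5/x − 1 = 0 gives x = 5.
h''(x) = -5/x², which is negative for x > 0, so this is a local maximum.
h(5) = 5·ln(5) - 5 + 4 ≈ 7.0472.

5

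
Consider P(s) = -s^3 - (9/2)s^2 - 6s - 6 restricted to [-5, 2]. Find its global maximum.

P'(s) = -3s^2 - 9s - 6, which vanishes at s = -2 and s = -1.
Compare values at every candidate in [-5, 2]: P(-5) = 73/2, P(-2) = -4, P(-1) = -7/2, P(2) = -44.
So the maximum is P(-5) = 73/2.

73/2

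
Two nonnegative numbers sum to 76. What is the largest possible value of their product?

With x + y = 76, the product is P(x) = x(76 − x).
P'(x) = 76 − 2x = 0 gives x = 38; P'' = −2 < 0, so this is the maximum.
P = 38·38 = 1444.

1444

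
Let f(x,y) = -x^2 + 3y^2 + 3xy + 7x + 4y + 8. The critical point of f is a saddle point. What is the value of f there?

215/21

∂f/∂x = -2x + 3y + 7 = 0 and ∂f/∂y = 3x + 6y + 4 = 0, so (x, y) = (10/7, -29/21).
The Hessian has f_{xx} = -2, f_{yy} = 6, f_{xy} = 3, giving D = -21 < 0, so the point is a saddle point.
f(10/7, -29/21) = 215/21.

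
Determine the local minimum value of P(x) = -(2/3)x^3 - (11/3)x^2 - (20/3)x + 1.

5

P'(x) = -2x^2 - (22/3)x - 20/3 = 0 at x = -2, -5/3.
P''(x) = -4x - 22/3. P''(-2) = 2/3 > 0 ⇒ local minimum; P''(-5/3) = -2/3 < 0 ⇒ local maximum.
So the local minimum value is P(-2) = 5.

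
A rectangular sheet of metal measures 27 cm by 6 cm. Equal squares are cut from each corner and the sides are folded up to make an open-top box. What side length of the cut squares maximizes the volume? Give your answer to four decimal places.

With cut size x, the volume is V(x) = x(27 − 2x)(6 − 2x) for 0 < x < 3.
V'(x) = 12x^2 − 132x + 162. Setting V'(x) = 0 gives x ≈ 1.4073 (the root in (0, 3)).
V''(x) = 24x − 132 is negative there, so this is the maximum; V ≈ 108.4186.

1.4073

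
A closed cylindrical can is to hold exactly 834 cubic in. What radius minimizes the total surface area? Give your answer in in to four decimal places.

5.1011

With radius r and height h, πr²h = 834 so h = 834/(πr²), and S(r) = 2πr² + 2πrh = 2πr² + 2·834/r.
S'(r) = 4πr − 2·834/r² = 0 ⇒ r³ = 834/(2π), so r ≈ 5.1011 and h = 2r ≈ 10.2022.
S''(r) = 4π + 4·834/r³ > 0, so this is the minimum; S ≈ 490.4845.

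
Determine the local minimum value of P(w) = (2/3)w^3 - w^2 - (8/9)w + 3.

P'(w) = 2w^2 - 2w - 8/9 = 0 at w = -1/3, 4/3.
Second-derivative test with P''(w) = 4w - 2: P''(-1/3) = -10/3 < 0 ⇒ local maximum; P''(4/3) = 10/3 > 0 ⇒ local minimum.
So the local minimum value is P(4/3) = 131/81.

131/81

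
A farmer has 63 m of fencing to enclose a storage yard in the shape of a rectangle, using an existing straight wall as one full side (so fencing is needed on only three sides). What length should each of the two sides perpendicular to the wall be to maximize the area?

Let the sides perpendicular to the wall have length x and the parallel side y, so 2x + y = 63 and the area is A = xy = x(63 − 2x).
A'(x) = 63 − 4x = 0 gives x = 63/4, and A''(x) = −4 < 0 confirms a maximum.
Then y = 63 − 2·63/4 = 63/2 and A = 3969/8.

63/4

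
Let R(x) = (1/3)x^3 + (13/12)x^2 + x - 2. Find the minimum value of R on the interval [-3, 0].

The derivative is x^2 + (13/6)x + 1, which vanishes at x = -3/2 and x = -2/3.
Compare values at every candidate in [-3, 0]: R(-3) = -17/4; R(-3/2) = -35/16; R(-2/3) = -185/81; R(0) = -2.
The minimum over the interval is -17/4, attained at x = -3.

-17/4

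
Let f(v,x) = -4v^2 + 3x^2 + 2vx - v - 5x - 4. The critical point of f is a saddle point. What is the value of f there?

∂f/∂v = -8v + 2x - 1 = 0 and ∂f/∂x = 2v + 6x - 5 = 0, so (v, x) = (1/13, 21/26).
The Hessian has f_{vv} = -8, f_{xx} = 6, f_{vx} = 2, giving D = -52 < 0, so the point is a saddle point.
f(1/13, 21/26) = -315/52.

-315/52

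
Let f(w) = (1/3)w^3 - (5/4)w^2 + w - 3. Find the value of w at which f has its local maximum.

1/2

f'(w) = w^2 - (5/2)w + 1. Setting f'(w) = 0 gives w ∈ {1/2, 2}.
Second-derivative test with f''(w) = 2w - 5/2: f''(1/2) = -3/2 < 0 ⇒ local maximum; f''(2) = 3/2 > 0 ⇒ local minimum.
Thus f has its local maximum at w = 1/2, with value -133/48.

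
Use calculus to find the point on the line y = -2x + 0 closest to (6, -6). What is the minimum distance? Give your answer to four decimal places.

Minimize D(x)^2 = (x - 6)^2 + (-2x + 6)^2.
d/dx[D^2] = 2(x - 6) + 2·(-2)·(-2x + 6) = 0 ⇒ x = 18/5.
Then y = -36/5 and the distance is √(36/5) ≈ 2.6833.

2.6833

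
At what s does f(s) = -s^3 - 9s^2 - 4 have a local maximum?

0

f'(s) = -3s^2 - 18s. Setting f'(s) = 0 gives s ∈ {-6, 0}.
Second-derivative test with f''(s) = -6s - 18: f''(-6) = 18 > 0 ⇒ local minimum; f''(0) = -18 < 0 ⇒ local maximum.
Thus f has its local maximum at s = 0, with value -4.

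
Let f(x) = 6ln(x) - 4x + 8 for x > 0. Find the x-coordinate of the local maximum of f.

3/2

f'(x) = 6/x − 4 = 0 gives x = 3/2.
f''(x) = -6/x², which is negative for x > 0, so this is a local maximum.
f(3/2) = 6·ln(3/2) - 6 + 8 ≈ 4.4328.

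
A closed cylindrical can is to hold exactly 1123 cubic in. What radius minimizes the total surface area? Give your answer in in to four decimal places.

5.6329

With radius r and height h, πr²h = 1123 so h = 1123/(πr²), and S(r) = 2πr² + 2πrh = 2πr² + 2·1123/r.
S'(r) = 4πr − 2·1123/r² = 0 ⇒ r³ = 1123/(2π), so r ≈ 5.6329 and h = 2r ≈ 11.2658.
S''(r) = 4π + 4·1123/r³ > 0, so this is the minimum; S ≈ 598.0916.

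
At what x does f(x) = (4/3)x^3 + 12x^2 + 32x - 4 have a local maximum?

-4

f'(x) = 4x^2 + 24x + 32. Setting f'(x) = 0 gives x ∈ {-4, -2}.
Since f''(x) = 8x + 24, we get f''(-4) = -8 < 0 ⇒ local maximum; f''(-2) = 8 > 0 ⇒ local minimum.
The local maximum is f(-4) = -76/3.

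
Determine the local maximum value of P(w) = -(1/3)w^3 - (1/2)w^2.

0

Critical points: P'(w) = -w^2 - w vanishes at w = -1, 0.
Second-derivative test with P''(w) = -2w - 1: P''(-1) = 1 > 0 ⇒ local minimum; P''(0) = -1 < 0 ⇒ local maximum.
So the local maximum value is P(0) = 0.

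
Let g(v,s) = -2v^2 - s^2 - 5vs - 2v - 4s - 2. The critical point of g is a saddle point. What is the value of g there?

∂g/∂v = -4v - 5s - 2 = 0 and ∂g/∂s = -5v - 2s - 4 = 0, so (v, s) = (-16/17, 6/17).
The Hessian has g_{vv} = -4, g_{ss} = -2, g_{vs} = -5, giving D = -17 < 0, so the point is a saddle point.
g(-16/17, 6/17) = -30/17.

-30/17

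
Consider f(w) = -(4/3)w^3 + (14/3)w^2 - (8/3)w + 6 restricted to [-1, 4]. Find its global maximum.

44/3

The derivative is -4w^2 + (28/3)w - 8/3, which vanishes at w = 1/3 and w = 2.
Compare values at every candidate in [-1, 4]: f(-1) = 44/3, f(1/3) = 452/81, f(2) = 26/3, f(4) = -46/3.
The maximum over the interval is 44/3, attained at w = -1.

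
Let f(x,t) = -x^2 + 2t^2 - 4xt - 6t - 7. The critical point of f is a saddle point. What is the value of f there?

-17/2

∂f/∂x = -2x - 4t = 0 and ∂f/∂t = -4x + 4t - 6 = 0, so (x, t) = (-1, 1/2).
The Hessian has f_{xx} = -2, f_{tt} = 4, f_{xt} = -4, giving D = -24 < 0, so the point is a saddle point.
f(-1, 1/2) = -17/2.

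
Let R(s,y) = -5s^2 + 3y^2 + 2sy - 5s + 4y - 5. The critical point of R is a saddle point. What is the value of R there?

∂R/∂s = -10s + 2y - 5 = 0 and ∂R/∂y = 2s + 6y + 4 = 0, so (s, y) = (-19/32, -15/32).
The Hessian has R_{ss} = -10, R_{yy} = 6, R_{sy} = 2, giving D = -64 < 0, so the point is a saddle point.
R(-19/32, -15/32) = -285/64.

-285/64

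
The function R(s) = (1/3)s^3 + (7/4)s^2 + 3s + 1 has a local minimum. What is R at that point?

Critical points: R'(s) = s^2 + (7/2)s + 3 vanishes at s = -2, -3/2.
R''(s) = 2s + 7/2. R''(-2) = -1/2 < 0 ⇒ local maximum; R''(-3/2) = 1/2 > 0 ⇒ local minimum.
The local minimum is R(-3/2) = -11/16.

-11/16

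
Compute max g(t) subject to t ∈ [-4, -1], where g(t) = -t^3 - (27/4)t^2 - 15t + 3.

The derivative is -3t^2 - (27/2)t - 15, which vanishes at t = -5/2 and t = -2.
Compare values at every candidate in [-4, -1]: g(-4) = 19,  g(-5/2) = 223/16,  g(-2) = 14,  g(-1) = 49/4.
Hence the absolute maximum is 19 at t = -4.

19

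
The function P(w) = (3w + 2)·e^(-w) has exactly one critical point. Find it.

1/3

By the product rule, P'(w) = (-3w + 1)·e^(-w). Since e^(-w) > 0, the only critical point is w = 1/3.
P''(1/3) has the same sign as -3 < 0, so this is a local maximum.
P(1/3) = (3)·e^(-1/3) ≈ 2.1496.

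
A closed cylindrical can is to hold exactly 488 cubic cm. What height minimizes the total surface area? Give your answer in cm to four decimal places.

8.5332

With radius r and height h, πr²h = 488 so h = 488/(πr²), and S(r) = 2πr² + 2πrh = 2πr² + 2·488/r.
S'(r) = 4πr − 2·488/r² = 0 ⇒ r³ = 488/(2π), so r ≈ 4.2666 and h = 2r ≈ 8.5332.
S''(r) = 4π + 4·488/r³ > 0, so this is the minimum; S ≈ 343.1319.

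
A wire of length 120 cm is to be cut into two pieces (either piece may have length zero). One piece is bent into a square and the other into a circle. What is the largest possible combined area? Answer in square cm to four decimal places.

1145.9156

Let x be the length used for the square. Square side x/4; circle radius (120−x)/(2π).
A(x) = (x/4)² + π·((120−x)/(2π))² = x²/16 + (120−x)²/(4π) for 0 ≤ x ≤ 120. A'(x) = x/8 − (120−x)/(2π) = 0 gives x = 4·120/(π+4) ≈ 67.2119.
A'' > 0, so the interior critical point is a minimum; the maximum is at an endpoint. A(0) = 1145.9156 and A(120) = 900.0000, so the largest area is 1145.9156.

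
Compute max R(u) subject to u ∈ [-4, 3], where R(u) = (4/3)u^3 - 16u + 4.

The derivative is 4u^2 - 16, which vanishes at u = -2 and u = 2.
Compare values at every candidate in [-4, 3]: R(-4) = -52/3,  R(-2) = 76/3,  R(2) = -52/3,  R(3) = -8.
So the maximum is R(-2) = 76/3.

76/3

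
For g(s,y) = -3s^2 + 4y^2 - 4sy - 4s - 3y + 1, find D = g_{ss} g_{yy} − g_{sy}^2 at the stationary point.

-64

∂g/∂s = -6s - 4y - 4 = 0 and ∂g/∂y = -4s + 8y - 3 = 0, so (s, y) = (-11/16, 1/32).
The Hessian has g_{ss} = -6, g_{yy} = 8, g_{sy} = -4, giving D = -64 < 0, so the point is a saddle point.
D = (-6)·(8) − (-4)^2 = -64.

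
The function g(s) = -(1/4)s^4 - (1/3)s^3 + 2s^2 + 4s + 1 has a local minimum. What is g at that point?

-11/12

Critical points: g'(s) = -s^3 - s^2 + 4s + 4 vanishes at s = -2, -1, 2.
Second-derivative test with g''(s) = -3s^2 - 2s + 4: g''(-2) = -4 < 0 ⇒ local maximum; g''(-1) = 3 > 0 ⇒ local minimum; g''(2) = -12 < 0 ⇒ local maximum.
So the local minimum value is g(-1) = -11/12.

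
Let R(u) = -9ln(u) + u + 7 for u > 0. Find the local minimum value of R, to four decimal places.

-3.7750

R'(u) = -9/u + 1 = 0 gives u = 9.
R''(u) = 9/u², which is positive for u > 0, so this is a local minimum.
R(9) = -9·ln(9) + 9 + 7 ≈ -3.7750.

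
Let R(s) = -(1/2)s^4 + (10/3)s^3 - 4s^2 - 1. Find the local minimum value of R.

-13/6

R'(s) = -2s^3 + 10s^2 - 8s = 0 at s = 0, 1, 4.
Since R''(s) = -6s^2 + 20s - 8, we get R''(0) = -8 < 0 ⇒ local maximum; R''(1) = 6 > 0 ⇒ local minimum; R''(4) = -24 < 0 ⇒ local maximum.
Thus R has its local minimum at s = 1, with value -13/6.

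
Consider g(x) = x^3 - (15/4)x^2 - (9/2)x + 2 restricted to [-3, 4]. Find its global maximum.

51/16

The derivative is 3x^2 - (15/2)x - 9/2, which vanishes at x = -1/2 and x = 3.
Evaluating at the critical points and endpoints: g(-3) = -181/4,  g(-1/2) = 51/16,  g(3) = -73/4,  g(4) = -12.
Hence the absolute maximum is 51/16 at x = -1/2.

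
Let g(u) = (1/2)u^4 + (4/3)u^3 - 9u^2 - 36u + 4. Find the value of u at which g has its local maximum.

g'(u) = 2u^3 + 4u^2 - 18u - 36. Setting g'(u) = 0 gives u ∈ {-3, -2, 3}.
Since g''(u) = 6u^2 + 8u - 18, we get g''(-3) = 12 > 0 ⇒ local minimum; g''(-2) = -10 < 0 ⇒ local maximum; g''(3) = 60 > 0 ⇒ local minimum.
So the local maximum value is g(-2) = 112/3.

-2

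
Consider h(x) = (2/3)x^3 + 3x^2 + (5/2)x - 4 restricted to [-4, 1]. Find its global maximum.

13/6

Differentiating, h'(x) = 2x^2 + 6x + 5/2; which vanishes at x = -5/2 and x = -1/2.
Candidates: h(-4) = -26/3, h(-5/2) = -23/12, h(-1/2) = -55/12, h(1) = 13/6.
The maximum over the interval is 13/6, attained at x = 1.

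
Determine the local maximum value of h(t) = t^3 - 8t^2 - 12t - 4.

h'(t) = 3t^2 - 16t - 12 = 0 at t = -2/3, 6.
Since h''(t) = 6t - 16, we get h''(-2/3) = -20 < 0 ⇒ local maximum; h''(6) = 20 > 0 ⇒ local minimum.
Thus h has its local maximum at t = -2/3, with value 4/27.

4/27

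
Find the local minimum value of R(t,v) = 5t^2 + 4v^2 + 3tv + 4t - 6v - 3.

-529/71

∂R/∂t = 10t + 3v + 4 = 0 and ∂R/∂v = 3t + 8v - 6 = 0, so (t, v) = (-50/71, 72/71).
The Hessian has R_{tt} = 10, R_{vv} = 8, R_{tv} = 3, giving D = 71 > 0 with R_{tt} > 0, so the point is a local minimum.
R(-50/71, 72/71) = -529/71.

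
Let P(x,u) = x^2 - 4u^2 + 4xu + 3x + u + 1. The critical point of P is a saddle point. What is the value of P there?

∂P/∂x = 2x + 4u + 3 = 0 and ∂P/∂u = 4x - 8u + 1 = 0, so (x, u) = (-7/8, -5/16).
The Hessian has P_{xx} = 2, P_{uu} = -8, P_{xu} = 4, giving D = -32 < 0, so the point is a saddle point.
P(-7/8, -5/16) = -15/32.

-15/32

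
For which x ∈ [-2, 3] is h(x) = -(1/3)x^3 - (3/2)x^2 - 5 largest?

h'(x) = -x^2 - 3x, whose only zero in [-2, 3] is x = 0.
Evaluating at the critical points and endpoints: h(-2) = -25/3; h(0) = -5; h(3) = -55/2.
Hence the absolute maximum is -5 at x = 0.

0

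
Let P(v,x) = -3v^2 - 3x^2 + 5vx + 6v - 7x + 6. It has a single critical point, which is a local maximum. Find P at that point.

∂P/∂v = -6v + 5x + 6 = 0 and ∂P/∂x = 5v - 6x - 7 = 0, so (v, x) = (1/11, -12/11).
The Hessian has P_{vv} = -6, P_{xx} = -6, P_{vx} = 5, giving D = 11 > 0 with P_{vv} < 0, so the point is a local maximum.
P(1/11, -12/11) = 111/11.

111/11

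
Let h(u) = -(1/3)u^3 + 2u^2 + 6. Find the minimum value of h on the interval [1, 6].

Differentiating, h'(u) = -u^2 + 4u; whose only zero in [1, 6] is u = 4.
Candidates: h(1) = 23/3; h(4) = 50/3; h(6) = 6.
Hence the absolute minimum is 6 at u = 6.

6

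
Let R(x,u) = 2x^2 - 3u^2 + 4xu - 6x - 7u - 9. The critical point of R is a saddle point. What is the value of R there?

∂R/∂x = 4x + 4u - 6 = 0 and ∂R/∂u = 4x - 6u - 7 = 0, so (x, u) = (8/5, -1/10).
The Hessian has R_{xx} = 4, R_{uu} = -6, R_{xu} = 4, giving D = -40 < 0, so the point is a saddle point.
R(8/5, -1/10) = -269/20.

-269/20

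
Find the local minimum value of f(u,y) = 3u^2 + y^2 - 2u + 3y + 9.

77/12

∂f/∂u = 6u - 2 = 0 and ∂f/∂y = 2y + 3 = 0, so (u, y) = (1/3, -3/2).
The Hessian has f_{uu} = 6, f_{yy} = 2, f_{uy} = 0, giving D = 12 > 0 with f_{uu} > 0, so the point is a local minimum.
f(1/3, -3/2) = 77/12.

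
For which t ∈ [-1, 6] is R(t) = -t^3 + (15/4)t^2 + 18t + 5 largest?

4

Differentiating, R'(t) = -3t^2 + (15/2)t + 18; whose only zero in [-1, 6] is t = 4.
Compare values at every candidate in [-1, 6]: R(-1) = -33/4; R(4) = 73; R(6) = 32.
So the maximum is R(4) = 73.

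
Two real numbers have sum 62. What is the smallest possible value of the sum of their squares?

1922

With a + b = 62, a^2 + b^2 = a^2 + (62 − a)^2.
The derivative 2a − 2(62 − a) = 4a − 124 vanishes at a = 31; second derivative 4 > 0, a minimum.
The minimum is 2·(31)^2 = 1922.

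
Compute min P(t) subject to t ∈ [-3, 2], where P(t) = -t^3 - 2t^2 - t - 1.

The derivative is -3t^2 - 4t - 1, which vanishes at t = -1 and t = -1/3.
Compare values at every candidate in [-3, 2]: P(-3) = 11, P(-1) = -1, P(-1/3) = -23/27, P(2) = -19.
So the minimum is P(2) = -19.

-19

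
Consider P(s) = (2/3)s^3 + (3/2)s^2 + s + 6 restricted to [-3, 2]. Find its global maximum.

Differentiating, P'(s) = 2s^2 + 3s + 1; which vanishes at s = -1 and s = -1/2.
Candidates: P(-3) = -3/2, P(-1) = 35/6, P(-1/2) = 139/24, P(2) = 58/3.
The maximum over the interval is 58/3, attained at s = 2.

58/3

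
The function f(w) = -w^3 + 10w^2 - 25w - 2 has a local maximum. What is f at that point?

-2

Critical points: f'(w) = -3w^2 + 20w - 25 vanishes at w = 5/3, 5.
Second-derivative test with f''(w) = -6w + 20: f''(5/3) = 10 > 0 ⇒ local minimum; f''(5) = -10 < 0 ⇒ local maximum.
So the local maximum value is f(5) = -2.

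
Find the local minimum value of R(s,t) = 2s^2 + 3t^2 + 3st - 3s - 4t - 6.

-113/15

∂R/∂s = 4s + 3t - 3 = 0 and ∂R/∂t = 3s + 6t - 4 = 0, so (s, t) = (2/5, 7/15).
The Hessian has R_{ss} = 4, R_{tt} = 6, R_{st} = 3, giving D = 15 > 0 with R_{ss} > 0, so the point is a local minimum.
R(2/5, 7/15) = -113/15.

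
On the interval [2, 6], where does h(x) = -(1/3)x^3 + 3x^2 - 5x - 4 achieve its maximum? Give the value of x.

The derivative is -x^2 + 6x - 5, whose only zero in [2, 6] is x = 5.
Evaluating at the critical points and endpoints: h(2) = -14/3, h(5) = 13/3, h(6) = 2.
The maximum over the interval is 13/3, attained at x = 5.

5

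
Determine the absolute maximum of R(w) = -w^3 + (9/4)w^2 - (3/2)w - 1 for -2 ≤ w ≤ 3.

19

R'(w) = -3w^2 + (9/2)w - 3/2, which vanishes at w = 1/2 and w = 1.
Evaluating at the critical points and endpoints: R(-2) = 19, R(1/2) = -21/16, R(1) = -5/4, R(3) = -49/4.
The maximum over the interval is 19, attained at w = -2.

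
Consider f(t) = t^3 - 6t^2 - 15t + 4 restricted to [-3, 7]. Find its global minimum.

Differentiating, f'(t) = 3t^2 - 12t - 15; which vanishes at t = -1 and t = 5.
Candidates: f(-3) = -32, f(-1) = 12, f(5) = -96, f(7) = -52.
Hence the absolute minimum is -96 at t = 5.

-96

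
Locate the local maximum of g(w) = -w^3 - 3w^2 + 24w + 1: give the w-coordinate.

2

Critical points: g'(w) = -3w^2 - 6w + 24 vanishes at w = -4, 2.
Second-derivative test with g''(w) = -6w - 6: g''(-4) = 18 > 0 ⇒ local minimum; g''(2) = -18 < 0 ⇒ local maximum.
The local maximum is g(2) = 29.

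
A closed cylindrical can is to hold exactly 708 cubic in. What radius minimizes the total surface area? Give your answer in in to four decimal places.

4.8300

With radius r and height h, πr²h = 708 so h = 708/(πr²), and S(r) = 2πr² + 2πrh = 2πr² + 2·708/r.
S'(r) = 4πr − 2·708/r² = 0 ⇒ r³ = 708/(2π), so r ≈ 4.8300 and h = 2r ≈ 9.6601.
S''(r) = 4π + 4·708/r³ > 0, so this is the minimum; S ≈ 439.7475.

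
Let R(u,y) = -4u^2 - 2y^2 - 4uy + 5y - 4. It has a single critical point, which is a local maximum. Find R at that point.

∂R/∂u = -8u - 4y = 0 and ∂R/∂y = -4u - 4y + 5 = 0, so (u, y) = (-5/4, 5/2).
The Hessian has R_{uu} = -8, R_{yy} = -4, R_{uy} = -4, giving D = 16 > 0 with R_{uu} < 0, so the point is a local maximum.
R(-5/4, 5/2) = 9/4.

9/4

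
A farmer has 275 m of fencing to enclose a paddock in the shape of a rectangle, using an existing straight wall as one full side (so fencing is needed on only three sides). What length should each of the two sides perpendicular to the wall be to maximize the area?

Let the sides perpendicular to the wall have length x and the parallel side y, so 2x + y = 275 and the area is A = xy = x(275 − 2x).
A'(x) = 275 − 4x = 0 gives x = 275/4, and A''(x) = −4 < 0 confirms a maximum.
Then y = 275 − 2·275/4 = 275/2 and A = 75625/8.

275/4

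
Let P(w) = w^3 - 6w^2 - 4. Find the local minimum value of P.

P'(w) = 3w^2 - 12w = 0 at w = 0, 4.
P''(w) = 6w - 12. P''(0) = -12 < 0 ⇒ local maximum; P''(4) = 12 > 0 ⇒ local minimum.
The local minimum is P(4) = -36.

-36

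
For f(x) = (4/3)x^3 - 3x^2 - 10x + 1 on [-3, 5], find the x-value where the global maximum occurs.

f'(x) = 4x^2 - 6x - 10, which vanishes at x = -1 and x = 5/2.
Candidates: f(-3) = -32; f(-1) = 20/3; f(5/2) = -263/12; f(5) = 128/3.
The maximum over the interval is 128/3, attained at x = 5.

5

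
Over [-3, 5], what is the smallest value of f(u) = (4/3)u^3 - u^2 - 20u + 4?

-377/12

Differentiating, f'(u) = 4u^2 - 2u - 20; which vanishes at u = -2 and u = 5/2.
Compare values at every candidate in [-3, 5]: f(-3) = 19, f(-2) = 88/3, f(5/2) = -377/12, f(5) = 137/3.
So the minimum is f(5/2) = -377/12.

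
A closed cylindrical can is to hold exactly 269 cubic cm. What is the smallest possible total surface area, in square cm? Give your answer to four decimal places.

230.6833

With radius r and height h, πr²h = 269 so h = 269/(πr²), and S(r) = 2πr² + 2πrh = 2πr² + 2·269/r.
S'(r) = 4πr − 2·269/r² = 0 ⇒ r³ = 269/(2π), so r ≈ 3.4983 and h = 2r ≈ 6.9966.
S''(r) = 4π + 4·269/r³ > 0, so this is the minimum; S ≈ 230.6833.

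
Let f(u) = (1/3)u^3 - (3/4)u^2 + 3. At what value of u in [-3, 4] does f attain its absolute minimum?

The derivative is u^2 - (3/2)u, which vanishes at u = 0 and u = 3/2.
Compare values at every candidate in [-3, 4]: f(-3) = -51/4,  f(0) = 3,  f(3/2) = 39/16,  f(4) = 37/3.
The minimum over the interval is -51/4, attained at u = -3.

-3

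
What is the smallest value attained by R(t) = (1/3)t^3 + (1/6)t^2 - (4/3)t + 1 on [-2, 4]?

The derivative is t^2 + (1/3)t - 4/3, which vanishes at t = -4/3 and t = 1.
Evaluating at the critical points and endpoints: R(-2) = 5/3; R(-4/3) = 185/81; R(1) = 1/6; R(4) = 59/3.
The minimum over the interval is 1/6, attained at t = 1.

1/6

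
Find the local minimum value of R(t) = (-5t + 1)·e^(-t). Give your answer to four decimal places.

-1.5060

By the product rule, R'(t) = (5t - 6)·e^(-t). Since e^(-t) > 0, the only critical point is t = 6/5.
R''(6/5) has the same sign as 5 > 0, so this is a local minimum.
R(6/5) = (-5)·e^(-6/5) ≈ -1.5060.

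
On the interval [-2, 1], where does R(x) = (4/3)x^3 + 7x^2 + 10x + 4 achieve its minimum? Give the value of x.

R'(x) = 4x^2 + 14x + 10, whose only zero in [-2, 1] is x = -1.
Candidates: R(-2) = 4/3; R(-1) = -1/3; R(1) = 67/3.
The minimum over the interval is -1/3, attained at x = -1.

-1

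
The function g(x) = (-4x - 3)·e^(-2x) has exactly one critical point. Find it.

-1/4

Differentiating with the product rule gives g'(x) = (8x + 2)·e^(-2x). Since e^(-2x) > 0, the only critical point is x = -1/4.
g''(-1/4) has the same sign as 8 > 0, so this is a local minimum.
g(-1/4) = (-2)·e^(1/2) ≈ -3.2974.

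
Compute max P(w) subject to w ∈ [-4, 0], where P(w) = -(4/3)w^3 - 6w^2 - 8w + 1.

Differentiating, P'(w) = -4w^2 - 12w - 8; which vanishes at w = -2 and w = -1.
Evaluating at the critical points and endpoints: P(-4) = 67/3, P(-2) = 11/3, P(-1) = 13/3, P(0) = 1.
The maximum over the interval is 67/3, attained at w = -4.

67/3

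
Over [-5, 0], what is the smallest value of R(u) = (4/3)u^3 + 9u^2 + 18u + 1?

-92/3

R'(u) = 4u^2 + 18u + 18, which vanishes at u = -3 and u = -3/2.
Compare values at every candidate in [-5, 0]: R(-5) = -92/3, R(-3) = -8, R(-3/2) = -41/4, R(0) = 1.
The minimum over the interval is -92/3, attained at u = -5.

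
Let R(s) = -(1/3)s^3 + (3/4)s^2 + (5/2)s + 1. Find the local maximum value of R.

R'(s) = -s^2 + (3/2)s + 5/2. Setting R'(s) = 0 gives s ∈ {-1, 5/2}.
Second-derivative test with R''(s) = -2s + 3/2: R''(-1) = 7/2 > 0 ⇒ local minimum; R''(5/2) = -7/2 < 0 ⇒ local maximum.
So the local maximum value is R(5/2) = 323/48.

323/48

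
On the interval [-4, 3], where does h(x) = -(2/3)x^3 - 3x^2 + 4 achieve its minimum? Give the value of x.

The derivative is -2x^2 - 6x, which vanishes at x = -3 and x = 0.
Evaluating at the critical points and endpoints: h(-4) = -4/3,  h(-3) = -5,  h(0) = 4,  h(3) = -41.
So the minimum is h(3) = -41.

3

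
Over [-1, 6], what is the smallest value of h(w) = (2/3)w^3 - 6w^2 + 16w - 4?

-80/3

h'(w) = 2w^2 - 12w + 16, which vanishes at w = 2 and w = 4.
Candidates: h(-1) = -80/3, h(2) = 28/3, h(4) = 20/3, h(6) = 20.
The minimum over the interval is -80/3, attained at w = -1.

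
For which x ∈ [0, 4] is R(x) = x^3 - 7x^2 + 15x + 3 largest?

4

R'(x) = 3x^2 - 14x + 15, which vanishes at x = 5/3 and x = 3.
Evaluating at the critical points and endpoints: R(0) = 3; R(5/3) = 356/27; R(3) = 12; R(4) = 15.
So the maximum is R(4) = 15.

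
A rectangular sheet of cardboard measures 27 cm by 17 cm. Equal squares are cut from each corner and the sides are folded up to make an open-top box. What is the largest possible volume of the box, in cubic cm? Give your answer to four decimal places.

With cut size x, the volume is V(x) = x(27 − 2x)(17 − 2x) for 0 < x < 8.5.
V'(x) = 12x^2 − 176x + 459. Setting V'(x) = 0 gives x ≈ 3.3928 (the root in (0, 8.5)).
V''(x) = 24x − 176 is negative there, so this is the maximum; V ≈ 700.5384.

700.5384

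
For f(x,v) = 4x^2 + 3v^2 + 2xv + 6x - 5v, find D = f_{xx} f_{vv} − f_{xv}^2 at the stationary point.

44

∂f/∂x = 8x + 2v + 6 = 0 and ∂f/∂v = 2x + 6v - 5 = 0, so (x, v) = (-23/22, 13/11).
The Hessian has f_{xx} = 8, f_{vv} = 6, f_{xv} = 2, giving D = 44 > 0 with f_{xx} > 0, so the point is a local minimum.
D = (8)·(6) − (2)^2 = 44.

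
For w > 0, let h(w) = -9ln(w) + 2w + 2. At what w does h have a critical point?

9/2

h'(w) = -9/w + 2 = 0 gives w = 9/2.
h''(w) = 9/w², which is positive for w > 0, so this is a local minimum.
h(9/2) = -9·ln(9/2) + 9 + 2 ≈ -2.5367.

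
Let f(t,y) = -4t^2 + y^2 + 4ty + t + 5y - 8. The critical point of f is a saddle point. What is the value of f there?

∂f/∂t = -8t + 4y + 1 = 0 and ∂f/∂y = 4t + 2y + 5 = 0, so (t, y) = (-9/16, -11/8).
The Hessian has f_{tt} = -8, f_{yy} = 2, f_{ty} = 4, giving D = -32 < 0, so the point is a saddle point.
f(-9/16, -11/8) = -375/32.

-375/32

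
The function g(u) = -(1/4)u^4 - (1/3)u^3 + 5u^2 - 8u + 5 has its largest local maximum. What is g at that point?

223/3

g'(u) = -u^3 - u^2 + 10u - 8 = 0 at u = -4, 1, 2.
Since g''(u) = -3u^2 - 2u + 10, we get g''(-4) = -30 < 0 ⇒ local maximum; g''(1) = 5 > 0 ⇒ local minimum; g''(2) = -6 < 0 ⇒ local maximum.
Thus g has its largest local maximum at u = -4, with value 223/3.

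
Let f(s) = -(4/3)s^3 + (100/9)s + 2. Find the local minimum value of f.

f'(s) = -4s^2 + 100/9. Setting f'(s) = 0 gives s ∈ {-5/3, 5/3}.
f''(s) = -8s. f''(-5/3) = 40/3 > 0 ⇒ local minimum; f''(5/3) = -40/3 < 0 ⇒ local maximum.
The local minimum is f(-5/3) = -838/81.

-838/81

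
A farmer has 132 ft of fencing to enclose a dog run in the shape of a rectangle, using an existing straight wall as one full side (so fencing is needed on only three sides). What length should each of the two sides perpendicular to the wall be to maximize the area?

Let the sides perpendicular to the wall have length x and the parallel side y, so 2x + y = 132 and the area is A = xy = x(132 − 2x).
A'(x) = 132 − 4x = 0 gives x = 33, and A''(x) = −4 < 0 confirms a maximum.
Then y = 132 − 2·33 = 66 and A = 2178.

33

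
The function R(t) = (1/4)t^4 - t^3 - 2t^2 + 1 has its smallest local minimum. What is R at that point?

Critical points: R'(t) = t^3 - 3t^2 - 4t vanishes at t = -1, 0, 4.
R''(t) = 3t^2 - 6t - 4. R''(-1) = 5 > 0 ⇒ local minimum; R''(0) = -4 < 0 ⇒ local maximum; R''(4) = 20 > 0 ⇒ local minimum.
So the smallest local minimum value is R(4) = -31.

-31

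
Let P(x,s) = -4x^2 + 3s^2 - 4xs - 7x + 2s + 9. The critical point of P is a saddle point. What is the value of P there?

∂P/∂x = -8x - 4s - 7 = 0 and ∂P/∂s = -4x + 6s + 2 = 0, so (x, s) = (-17/32, -11/16).
The Hessian has P_{xx} = -8, P_{ss} = 6, P_{xs} = -4, giving D = -64 < 0, so the point is a saddle point.
P(-17/32, -11/16) = 651/64.

651/64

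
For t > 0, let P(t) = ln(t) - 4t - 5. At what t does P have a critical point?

1/4

P'(t) = 1/t − 4 = 0 gives t = 1/4.
P''(t) = -1/t², which is negative for t > 0, so this is a local maximum.
P(1/4) = 1·ln(1/4) - 1 - 5 ≈ -7.3863.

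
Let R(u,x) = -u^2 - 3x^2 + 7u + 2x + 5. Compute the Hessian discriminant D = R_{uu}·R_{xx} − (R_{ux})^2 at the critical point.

∂R/∂u = -2u + 7 = 0 and ∂R/∂x = -6x + 2 = 0, so (u, x) = (7/2, 1/3).
The Hessian has R_{uu} = -2, R_{xx} = -6, R_{ux} = 0, giving D = 12 > 0 with R_{uu} < 0, so the point is a local maximum.
D = (-2)·(-6) − (0)^2 = 12.

12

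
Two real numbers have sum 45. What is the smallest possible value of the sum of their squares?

With a + b = 45, a^2 + b^2 = a^2 + (45 − a)^2.
The derivative 2a − 2(45 − a) = 4a − 90 vanishes at a = 45/2; second derivative 4 > 0, a minimum.
The minimum is 2·(45/2)^2 = 2025/2.

2025/2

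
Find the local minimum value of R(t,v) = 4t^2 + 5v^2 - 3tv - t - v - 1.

-83/71

∂R/∂t = 8t - 3v - 1 = 0 and ∂R/∂v = -3t + 10v - 1 = 0, so (t, v) = (13/71, 11/71).
The Hessian has R_{tt} = 8, R_{vv} = 10, R_{tv} = -3, giving D = 71 > 0 with R_{tt} > 0, so the point is a local minimum.
R(13/71, 11/71) = -83/71.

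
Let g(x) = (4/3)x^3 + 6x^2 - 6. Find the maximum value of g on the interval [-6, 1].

12

The derivative is 4x^2 + 12x, which vanishes at x = -3 and x = 0.
Candidates: g(-6) = -78, g(-3) = 12, g(0) = -6, g(1) = 4/3.
Hence the absolute maximum is 12 at x = -3.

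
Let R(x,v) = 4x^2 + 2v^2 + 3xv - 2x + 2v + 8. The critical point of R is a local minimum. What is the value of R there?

148/23

∂R/∂x = 8x + 3v - 2 = 0 and ∂R/∂v = 3x + 4v + 2 = 0, so (x, v) = (14/23, -22/23).
The Hessian has R_{xx} = 8, R_{vv} = 4, R_{xv} = 3, giving D = 23 > 0 with R_{xx} > 0, so the point is a local minimum.
R(14/23, -22/23) = 148/23.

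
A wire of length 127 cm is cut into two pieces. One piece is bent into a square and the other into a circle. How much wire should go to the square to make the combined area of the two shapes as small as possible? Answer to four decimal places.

71.1326

Let x be the length used for the square. Square side x/4; circle radius (127−x)/(2π).
A(x) = (x/4)² + π·((127−x)/(2π))² = x²/16 + (127−x)²/(4π) for 0 ≤ x ≤ 127. A'(x) = x/8 − (127−x)/(2π) = 0 gives x = 4·127/(π+4) ≈ 71.1326.
A'' = 1/8 + 1/(2π) > 0, so this gives the minimum combined area; x ≈ 71.1326 cm to the square.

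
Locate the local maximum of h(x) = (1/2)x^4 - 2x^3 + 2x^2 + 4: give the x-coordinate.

1

h'(x) = 2x^3 - 6x^2 + 4x. Setting h'(x) = 0 gives x ∈ {0, 1, 2}.
Since h''(x) = 6x^2 - 12x + 4, we get h''(0) = 4 > 0 ⇒ local minimum; h''(1) = -2 < 0 ⇒ local maximum; h''(2) = 4 > 0 ⇒ local minimum.
Thus h has its local maximum at x = 1, with value 9/2.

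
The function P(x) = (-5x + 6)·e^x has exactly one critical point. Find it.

Differentiating with the product rule gives P'(x) = (-5x + 1)·e^x. Since e^x > 0, the only critical point is x = 1/5.
P''(1/5) has the same sign as -5 < 0, so this is a local maximum.
P(1/5) = (5)·e^(1/5) ≈ 6.1070.

1/5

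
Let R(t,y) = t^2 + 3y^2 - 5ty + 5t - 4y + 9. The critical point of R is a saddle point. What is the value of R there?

∂R/∂t = 2t - 5y + 5 = 0 and ∂R/∂y = -5t + 6y - 4 = 0, so (t, y) = (10/13, 17/13).
The Hessian has R_{tt} = 2, R_{yy} = 6, R_{ty} = -5, giving D = -13 < 0, so the point is a saddle point.
R(10/13, 17/13) = 108/13.

108/13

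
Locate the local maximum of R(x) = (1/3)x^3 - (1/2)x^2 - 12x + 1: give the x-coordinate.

R'(x) = x^2 - x - 12. Setting R'(x) = 0 gives x ∈ {-3, 4}.
R''(x) = 2x - 1. R''(-3) = -7 < 0 ⇒ local maximum; R''(4) = 7 > 0 ⇒ local minimum.
Thus R has its local maximum at x = -3, with value 47/2.

-3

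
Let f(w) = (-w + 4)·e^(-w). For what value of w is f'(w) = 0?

5

Differentiating with the product rule gives f'(w) = (w - 5)·e^(-w). Since e^(-w) > 0, the only critical point is w = 5.
f''(5) has the same sign as 1 > 0, so this is a local minimum.
f(5) = (-1)·e^(-5) ≈ -0.0067.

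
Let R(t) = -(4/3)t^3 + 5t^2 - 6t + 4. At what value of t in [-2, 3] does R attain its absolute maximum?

Differentiating, R'(t) = -4t^2 + 10t - 6; which vanishes at t = 1 and t = 3/2.
Candidates: R(-2) = 140/3; R(1) = 5/3; R(3/2) = 7/4; R(3) = -5.
So the maximum is R(-2) = 140/3.

-2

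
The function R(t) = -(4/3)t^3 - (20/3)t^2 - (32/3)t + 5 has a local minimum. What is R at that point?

31/3

Critical points: R'(t) = -4t^2 - (40/3)t - 32/3 vanishes at t = -2, -4/3.
Since R''(t) = -8t - 40/3, we get R''(-2) = 8/3 > 0 ⇒ local minimum; R''(-4/3) = -8/3 < 0 ⇒ local maximum.
So the local minimum value is R(-2) = 31/3.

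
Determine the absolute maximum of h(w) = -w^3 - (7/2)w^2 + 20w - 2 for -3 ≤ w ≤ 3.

917/54

Differentiating, h'(w) = -3w^2 - 7w + 20; whose only zero in [-3, 3] is w = 5/3.
Evaluating at the critical points and endpoints: h(-3) = -133/2; h(5/3) = 917/54; h(3) = -1/2.
So the maximum is h(5/3) = 917/54.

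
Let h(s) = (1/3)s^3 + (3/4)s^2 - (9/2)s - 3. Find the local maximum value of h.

h'(s) = s^2 + (3/2)s - 9/2. Setting h'(s) = 0 gives s ∈ {-3, 3/2}.
Second-derivative test with h''(s) = 2s + 3/2: h''(-3) = -9/2 < 0 ⇒ local maximum; h''(3/2) = 9/2 > 0 ⇒ local minimum.
The local maximum is h(-3) = 33/4.

33/4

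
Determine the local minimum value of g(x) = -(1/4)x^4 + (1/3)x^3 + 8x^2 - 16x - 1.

g'(x) = -x^3 + x^2 + 16x - 16. Setting g'(x) = 0 gives x ∈ {-4, 1, 4}.
g''(x) = -3x^2 + 2x + 16. g''(-4) = -40 < 0 ⇒ local maximum; g''(1) = 15 > 0 ⇒ local minimum; g''(4) = -24 < 0 ⇒ local maximum.
Thus g has its local minimum at x = 1, with value -107/12.

-107/12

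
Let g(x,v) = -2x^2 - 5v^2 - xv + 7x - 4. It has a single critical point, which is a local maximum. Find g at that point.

∂g/∂x = -4x - v + 7 = 0 and ∂g/∂v = -x - 10v = 0, so (x, v) = (70/39, -7/39).
The Hessian has g_{xx} = -4, g_{vv} = -10, g_{xv} = -1, giving D = 39 > 0 with g_{xx} < 0, so the point is a local maximum.
g(70/39, -7/39) = 89/39.

89/39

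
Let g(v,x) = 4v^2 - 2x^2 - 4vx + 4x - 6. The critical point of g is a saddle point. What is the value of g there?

∂g/∂v = 8v - 4x = 0 and ∂g/∂x = -4v - 4x + 4 = 0, so (v, x) = (1/3, 2/3).
The Hessian has g_{vv} = 8, g_{xx} = -4, g_{vx} = -4, giving D = -48 < 0, so the point is a saddle point.
g(1/3, 2/3) = -14/3.

-14/3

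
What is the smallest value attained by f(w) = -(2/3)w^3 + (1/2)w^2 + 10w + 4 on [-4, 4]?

-26/3

f'(w) = -2w^2 + w + 10, which vanishes at w = -2 and w = 5/2.
Compare values at every candidate in [-4, 4]: f(-4) = 44/3,  f(-2) = -26/3,  f(5/2) = 521/24,  f(4) = 28/3.
The minimum over the interval is -26/3, attained at w = -2.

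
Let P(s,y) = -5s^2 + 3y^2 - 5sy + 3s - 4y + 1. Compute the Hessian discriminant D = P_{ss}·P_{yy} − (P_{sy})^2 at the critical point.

∂P/∂s = -10s - 5y + 3 = 0 and ∂P/∂y = -5s + 6y - 4 = 0, so (s, y) = (-2/85, 11/17).
The Hessian has P_{ss} = -10, P_{yy} = 6, P_{sy} = -5, giving D = -85 < 0, so the point is a saddle point.
D = (-10)·(6) − (-5)^2 = -85.

-85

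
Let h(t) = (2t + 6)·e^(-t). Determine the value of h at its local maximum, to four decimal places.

Differentiating with the product rule gives h'(t) = (-2t - 4)·e^(-t). Since e^(-t) > 0, the only critical point is t = -2.
h''(-2) has the same sign as -2 < 0, so this is a local maximum.
h(-2) = (2)·e^(2) ≈ 14.7781.

14.7781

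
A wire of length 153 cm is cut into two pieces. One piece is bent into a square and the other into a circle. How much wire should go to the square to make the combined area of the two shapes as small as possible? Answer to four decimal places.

Let x be the length used for the square. Square side x/4; circle radius (153−x)/(2π).
A(x) = (x/4)² + π·((153−x)/(2π))² = x²/16 + (153−x)²/(4π) for 0 ≤ x ≤ 153. A'(x) = x/8 − (153−x)/(2π) = 0 gives x = 4·153/(π+4) ≈ 85.6952.
A'' = 1/8 + 1/(2π) > 0, so this gives the minimum combined area; x ≈ 85.6952 cm to the square.

85.6952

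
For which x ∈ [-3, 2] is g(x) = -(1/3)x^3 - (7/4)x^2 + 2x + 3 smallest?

The derivative is -x^2 - (7/2)x + 2, whose only zero in [-3, 2] is x = 1/2.
Compare values at every candidate in [-3, 2]: g(-3) = -39/4,  g(1/2) = 169/48,  g(2) = -8/3.
So the minimum is g(-3) = -39/4.

-3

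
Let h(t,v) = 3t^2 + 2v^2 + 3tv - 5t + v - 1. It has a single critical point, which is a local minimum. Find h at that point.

∂h/∂t = 6t + 3v - 5 = 0 and ∂h/∂v = 3t + 4v + 1 = 0, so (t, v) = (23/15, -7/5).
The Hessian has h_{tt} = 6, h_{vv} = 4, h_{tv} = 3, giving D = 15 > 0 with h_{tt} > 0, so the point is a local minimum.
h(23/15, -7/5) = -83/15.

-83/15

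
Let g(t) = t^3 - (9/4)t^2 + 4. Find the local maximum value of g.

4

g'(t) = 3t^2 - (9/2)t. Setting g'(t) = 0 gives t ∈ {0, 3/2}.
Second-derivative test with g''(t) = 6t - 9/2: g''(0) = -9/2 < 0 ⇒ local maximum; g''(3/2) = 9/2 > 0 ⇒ local minimum.
The local maximum is g(0) = 4.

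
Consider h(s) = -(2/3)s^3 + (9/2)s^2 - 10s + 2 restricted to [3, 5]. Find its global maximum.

-11/2

The derivative is -2s^2 + 9s - 10, which has no zeros in [3, 5].
Compare values at every candidate in [3, 5]: h(3) = -11/2, h(5) = -113/6.
Hence the absolute maximum is -11/2 at s = 3.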